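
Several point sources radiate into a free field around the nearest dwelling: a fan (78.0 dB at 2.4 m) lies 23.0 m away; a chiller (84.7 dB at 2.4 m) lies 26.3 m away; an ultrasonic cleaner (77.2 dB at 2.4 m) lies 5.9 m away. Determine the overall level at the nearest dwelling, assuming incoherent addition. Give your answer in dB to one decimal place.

70.7 dB

Propagate each source to the receiver with L = L_ref − 20·log₁₀(r/r_ref), then add intensities.
fan: 78.0 − 20·log₁₀(23.0/2.4) = 78.0 − 19.63 = 58.37 dB.
chiller: 84.7 − 20·log₁₀(26.3/2.4) = 84.7 − 20.79 = 63.91 dB.
ultrasonic cleaner: 77.2 − 20·log₁₀(5.9/2.4) = 77.2 − 7.81 = 69.39 dB.
Σ 10^(L/10) = 1.183e+07 → L_total = 10·log₁₀(1.183e+07) = 70.73 dB.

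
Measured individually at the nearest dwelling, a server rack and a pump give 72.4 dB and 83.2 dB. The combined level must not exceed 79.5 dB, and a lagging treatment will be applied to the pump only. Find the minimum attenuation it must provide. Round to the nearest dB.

The untreated sources together contribute 10^(72.4/10) = 1.738e+07, i.e. 72.40 dB.
To meet 79.5 dB overall, the treated pump may contribute at most 10^(79.5/10) − 1.738e+07 = 7.175e+07, i.e. 78.56 dB.
Required insertion loss = 83.2 − 78.56 = 4.64 dB.

5 dB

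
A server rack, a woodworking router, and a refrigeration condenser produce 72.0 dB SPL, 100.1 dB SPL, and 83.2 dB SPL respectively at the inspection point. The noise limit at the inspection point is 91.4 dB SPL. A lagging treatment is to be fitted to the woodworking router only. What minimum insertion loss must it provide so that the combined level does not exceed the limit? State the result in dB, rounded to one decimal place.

9.5 dB

The untreated sources together contribute 10^(72.0/10) + 10^(83.2/10) = 2.248e+08, i.e. 83.52 dB SPL.
To meet 91.4 dB SPL overall, the treated woodworking router may contribute at most 10^(91.4/10) − 2.248e+08 = 1.156e+09, i.e. 90.63 dB SPL.
Required insertion loss = 100.1 − 90.63 = 9.47 dB.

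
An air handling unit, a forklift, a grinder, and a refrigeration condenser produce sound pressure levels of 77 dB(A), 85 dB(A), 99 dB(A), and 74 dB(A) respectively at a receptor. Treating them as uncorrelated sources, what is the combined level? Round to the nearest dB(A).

Incoherent sources combine by intensity addition: L_total = 10·log₁₀(Σ 10^(L_i/10)).
Σ 10^(L/10) = 10^(77/10) + 10^(85/10) + 10^(99/10) + 10^(74/10) = 8.335e+09.
L_total = 10·log₁₀(8.335e+09) = 99.21 dB(A).

99 dB(A)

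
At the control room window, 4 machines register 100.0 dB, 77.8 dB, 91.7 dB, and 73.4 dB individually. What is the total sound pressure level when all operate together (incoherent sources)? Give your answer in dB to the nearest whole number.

101 dB

Incoherent sources combine by intensity addition: L_total = 10·log₁₀(Σ 10^(L_i/10)).
Σ 10^(L/10) = 10^(100.0/10) + 10^(77.8/10) + 10^(91.7/10) + 10^(73.4/10) = 1.156e+10.
L_total = 10·log₁₀(1.156e+10) = 100.63 dB.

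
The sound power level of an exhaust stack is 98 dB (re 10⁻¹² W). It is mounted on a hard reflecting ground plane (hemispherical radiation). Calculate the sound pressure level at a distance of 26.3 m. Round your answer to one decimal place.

61.6 dB

L_p = L_w − 10·log₁₀(2π·r²) with r = 26.3 m.
2π·r² = 4346 m², 10·log₁₀ of that is 36.381 dB.
L_p = 98 − 36.381 = 61.62 dB.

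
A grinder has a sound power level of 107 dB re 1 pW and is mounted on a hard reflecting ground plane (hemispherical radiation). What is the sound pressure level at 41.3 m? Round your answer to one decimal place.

The power spreads over a hemisphere of area 2π·r², so L_p = L_w − 10·log₁₀(2π·r²).
2π·r² = 1.072e+04 m², 10·log₁₀ of that is 40.301 dB.
L_p = 107 − 40.301 = 66.70 dB.

66.7 dB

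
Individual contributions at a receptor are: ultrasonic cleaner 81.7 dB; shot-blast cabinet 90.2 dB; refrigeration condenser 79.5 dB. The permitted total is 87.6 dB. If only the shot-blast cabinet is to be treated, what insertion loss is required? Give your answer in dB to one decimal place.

4.9 dB

Everything except the shot-blast cabinet sums to 10^(81.7/10) + 10^(79.5/10) = 2.370e+08 in linear terms, 83.75 dB.
To meet 87.6 dB overall, the treated shot-blast cabinet may contribute at most 10^(87.6/10) − 2.370e+08 = 3.384e+08, i.e. 85.29 dB.
So the shot-blast cabinet must be reduced from 90.2 to 85.29 dB: IL = 4.91 dB.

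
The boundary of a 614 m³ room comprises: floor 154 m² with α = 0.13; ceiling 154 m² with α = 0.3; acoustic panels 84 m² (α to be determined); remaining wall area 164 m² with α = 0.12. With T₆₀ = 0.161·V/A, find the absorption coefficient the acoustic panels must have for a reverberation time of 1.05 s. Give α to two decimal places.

A = 0.161·V/T₆₀ = 0.161·614/1.05 = 94.15 m² sabins.
Absorption from the other surfaces = 154·0.13 + 154·0.3 + 164·0.12 = 85.90 m², so the acoustic panels must supply 8.25 m² over 84 m².
α = 8.25/84 = 0.098.

0.10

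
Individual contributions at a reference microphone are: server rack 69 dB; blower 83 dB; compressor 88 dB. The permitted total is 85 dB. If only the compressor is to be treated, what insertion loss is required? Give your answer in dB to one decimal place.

7.6 dB

The untreated sources together contribute 10^(69/10) + 10^(83/10) = 2.075e+08, i.e. 83.17 dB.
The limit corresponds to 10^(85/10) = 3.162e+08; subtracting the fixed part leaves 1.088e+08 for the compressor, i.e. 80.36 dB.
Required insertion loss = 88 − 80.36 = 7.64 dB.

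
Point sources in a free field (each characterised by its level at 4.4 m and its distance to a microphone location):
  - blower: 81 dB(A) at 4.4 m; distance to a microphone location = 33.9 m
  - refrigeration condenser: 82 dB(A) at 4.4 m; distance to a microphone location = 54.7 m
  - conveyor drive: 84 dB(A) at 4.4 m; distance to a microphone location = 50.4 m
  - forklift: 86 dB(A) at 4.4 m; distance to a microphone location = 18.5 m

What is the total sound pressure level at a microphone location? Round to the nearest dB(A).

74 dB(A)

Apply inverse-square spreading to bring every level to the receiver, then sum 10^(L/10).
blower: 81 − 20·log₁₀(33.9/4.4) = 81 − 17.73 = 63.27 dB(A).
refrigeration condenser: 82 − 20·log₁₀(54.7/4.4) = 82 − 21.89 = 60.11 dB(A).
conveyor drive: 84 − 20·log₁₀(50.4/4.4) = 84 − 21.18 = 62.82 dB(A).
forklift: 86 − 20·log₁₀(18.5/4.4) = 86 − 12.47 = 73.53 dB(A).
Σ 10^(L/10) = 2.758e+07 → L_total = 10·log₁₀(2.758e+07) = 74.41 dB(A).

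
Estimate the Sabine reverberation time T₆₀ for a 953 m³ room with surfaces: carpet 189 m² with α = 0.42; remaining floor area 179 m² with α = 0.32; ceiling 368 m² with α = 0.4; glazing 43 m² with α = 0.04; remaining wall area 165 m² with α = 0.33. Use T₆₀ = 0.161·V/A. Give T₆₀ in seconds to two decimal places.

Total absorption A = 189·0.42 + 179·0.32 + 368·0.4 + 43·0.04 + 165·0.33 = 340.03 m² sabins.
T₆₀ = 0.161·V/A = 0.161·953/340.03 = 0.451 s.

0.45 s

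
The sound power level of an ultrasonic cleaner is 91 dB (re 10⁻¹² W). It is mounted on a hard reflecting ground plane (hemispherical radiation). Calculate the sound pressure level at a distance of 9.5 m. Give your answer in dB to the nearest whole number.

L_p = L_w − 10·log₁₀(2π·r²) with r = 9.5 m.
2π·r² = 567.1 m², 10·log₁₀ of that is 27.536 dB.
L_p = 91 − 27.536 = 63.46 dB.

63 dB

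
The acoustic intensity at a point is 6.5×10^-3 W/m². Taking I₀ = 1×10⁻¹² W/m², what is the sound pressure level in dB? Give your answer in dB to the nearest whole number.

98 dB

Dividing by I₀ shifts the exponent by 12: I/I₀ = 6.5×10^9.
L = 10·(0.8129 + 9) = 98.13 dB.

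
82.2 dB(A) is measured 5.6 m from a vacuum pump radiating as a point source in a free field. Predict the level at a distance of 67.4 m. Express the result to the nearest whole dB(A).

61 dB(A)

Spherical spreading from a point source gives a 20·log₁₀(r₂/r₁) drop.
L₂ = 82.2 − 20·log₁₀(67.4/5.6) = 82.2 − 21.609 = 60.59 dB(A).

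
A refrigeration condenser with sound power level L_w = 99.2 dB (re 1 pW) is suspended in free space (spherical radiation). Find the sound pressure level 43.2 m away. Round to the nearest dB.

55 dB

L_p = L_w − 10·log₁₀(4π·r²) with r = 43.2 m.
4π·r² = 2.345e+04 m², 10·log₁₀ of that is 43.702 dB.
L_p = 99.2 − 43.702 = 55.50 dB.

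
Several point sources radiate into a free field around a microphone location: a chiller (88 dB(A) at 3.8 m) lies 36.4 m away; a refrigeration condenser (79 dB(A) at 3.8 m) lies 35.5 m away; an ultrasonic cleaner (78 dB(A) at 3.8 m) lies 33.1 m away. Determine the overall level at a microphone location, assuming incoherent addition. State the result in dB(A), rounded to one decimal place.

69.4 dB(A)

Apply inverse-square spreading to bring every level to the receiver, then sum 10^(L/10).
chiller: 88 − 20·log₁₀(36.4/3.8) = 88 − 19.63 = 68.37 dB(A).
refrigeration condenser: 79 − 20·log₁₀(35.5/3.8) = 79 − 19.41 = 59.59 dB(A).
ultrasonic cleaner: 78 − 20·log₁₀(33.1/3.8) = 78 − 18.80 = 59.20 dB(A).
Σ 10^(L/10) = 8.618e+06 → L_total = 10·log₁₀(8.618e+06) = 69.35 dB(A).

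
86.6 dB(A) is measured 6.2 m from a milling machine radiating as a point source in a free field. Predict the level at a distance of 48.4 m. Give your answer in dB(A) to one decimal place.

68.8 dB(A)

Point-source attenuation: ΔL = 20·log₁₀(r₂/r₁) = 20·log₁₀(48.4/6.2) = 17.849 dB.
L₂ = 86.6 − 20·log₁₀(48.4/6.2) = 86.6 − 17.849 = 68.75 dB(A).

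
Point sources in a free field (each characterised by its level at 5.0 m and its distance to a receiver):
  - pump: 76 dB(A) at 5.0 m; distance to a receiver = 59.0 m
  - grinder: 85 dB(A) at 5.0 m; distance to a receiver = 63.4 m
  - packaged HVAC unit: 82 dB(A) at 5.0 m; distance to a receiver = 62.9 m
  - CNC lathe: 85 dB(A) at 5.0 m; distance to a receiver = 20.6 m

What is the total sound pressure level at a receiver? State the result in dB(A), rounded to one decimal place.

73.4 dB(A)

Propagate each source to the receiver with L = L_ref − 20·log₁₀(r/r_ref), then add intensities.
pump: 76 − 20·log₁₀(59.0/5.0) = 76 − 21.44 = 54.56 dB(A).
grinder: 85 − 20·log₁₀(63.4/5.0) = 85 − 22.06 = 62.94 dB(A).
packaged HVAC unit: 82 − 20·log₁₀(62.9/5.0) = 82 − 21.99 = 60.01 dB(A).
CNC lathe: 85 − 20·log₁₀(20.6/5.0) = 85 − 12.30 = 72.70 dB(A).
Σ 10^(L/10) = 2.188e+07 → L_total = 10·log₁₀(2.188e+07) = 73.40 dB(A).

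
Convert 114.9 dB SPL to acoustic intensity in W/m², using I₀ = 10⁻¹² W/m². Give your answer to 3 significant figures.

I = I₀·10^(L/10) = 10⁻¹² × 10^(114.9/10) = 10^(-0.510).

0.309 W/m²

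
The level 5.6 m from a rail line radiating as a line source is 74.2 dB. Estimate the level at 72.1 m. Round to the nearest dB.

Cylindrical spreading from a line source gives a 10·log₁₀(r₂/r₁) drop.
L₂ = 74.2 − 10·log₁₀(72.1/5.6) = 74.2 − 11.097 = 63.10 dB.

63 dB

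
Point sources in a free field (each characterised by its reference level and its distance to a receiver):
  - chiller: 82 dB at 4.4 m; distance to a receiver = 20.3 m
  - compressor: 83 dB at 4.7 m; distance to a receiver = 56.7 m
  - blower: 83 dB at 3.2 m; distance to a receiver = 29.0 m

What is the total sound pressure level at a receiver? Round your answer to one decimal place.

70.5 dB

Propagate each source to the receiver with L = L_ref − 20·log₁₀(r/r_ref), then add intensities.
chiller: 82 − 20·log₁₀(20.3/4.4) = 82 − 13.28 = 68.72 dB.
compressor: 83 − 20·log₁₀(56.7/4.7) = 83 − 21.63 = 61.37 dB.
blower: 83 − 20·log₁₀(29.0/3.2) = 83 − 19.14 = 63.86 dB.
Σ 10^(L/10) = 1.125e+07 → L_total = 10·log₁₀(1.125e+07) = 70.51 dB.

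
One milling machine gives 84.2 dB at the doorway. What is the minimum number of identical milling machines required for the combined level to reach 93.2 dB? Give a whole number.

8

N identical sources give L₁ + 10·log₁₀ N, so require 10·log₁₀ N ≥ 93.2 − 84.2 = 9.0 dB.
N ≥ 10^(9.0/10) = 7.943, so N = 8.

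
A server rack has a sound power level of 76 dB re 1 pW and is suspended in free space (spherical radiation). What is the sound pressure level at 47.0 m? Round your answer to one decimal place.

31.6 dB

Free-field spherical radiation: L_p = L_w − 10·log₁₀(4π·r²), r = 47.0 m.
4π·r² = 2.776e+04 m², 10·log₁₀ of that is 44.434 dB.
L_p = 76 − 44.434 = 31.57 dB.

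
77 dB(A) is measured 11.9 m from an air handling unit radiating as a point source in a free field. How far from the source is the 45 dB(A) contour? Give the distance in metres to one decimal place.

473.7 m

Point-source spreading drops the level by 20·log₁₀(r₂/r₁); inverting, r₂/r₁ = 10^(ΔL/20).
r₂ = 11.9·10^((77−45)/20) = 11.9·10^(32.0/20) = 473.75 m.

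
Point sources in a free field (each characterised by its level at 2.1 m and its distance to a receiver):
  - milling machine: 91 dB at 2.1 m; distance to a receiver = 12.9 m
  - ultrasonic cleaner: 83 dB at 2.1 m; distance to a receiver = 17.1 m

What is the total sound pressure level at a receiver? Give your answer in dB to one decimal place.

75.6 dB

Propagate each source to the receiver with L = L_ref − 20·log₁₀(r/r_ref), then add intensities.
milling machine: 91 − 20·log₁₀(12.9/2.1) = 91 − 15.77 = 75.23 dB.
ultrasonic cleaner: 83 − 20·log₁₀(17.1/2.1) = 83 − 18.22 = 64.78 dB.
Σ 10^(L/10) = 3.637e+07 → L_total = 10·log₁₀(3.637e+07) = 75.61 dB.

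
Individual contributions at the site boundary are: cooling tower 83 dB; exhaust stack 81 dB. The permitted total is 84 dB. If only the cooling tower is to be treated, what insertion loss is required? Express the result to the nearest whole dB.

2 dB

Fixed contribution from the other source: Σ 10^(L/10) = 10^(81/10) = 1.259e+08 (81.00 dB).
To meet 84 dB overall, the treated cooling tower may contribute at most 10^(84/10) − 1.259e+08 = 1.253e+08, i.e. 80.98 dB.
So the cooling tower must be reduced from 83 to 80.98 dB: IL = 2.02 dB.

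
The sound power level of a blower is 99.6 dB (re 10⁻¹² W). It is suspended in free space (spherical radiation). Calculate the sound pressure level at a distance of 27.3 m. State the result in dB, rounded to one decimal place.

The power spreads over a sphere of area 4π·r², so L_p = L_w − 10·log₁₀(4π·r²).
4π·r² = 9366 m², 10·log₁₀ of that is 39.715 dB.
L_p = 99.6 − 39.715 = 59.88 dB.

59.9 dB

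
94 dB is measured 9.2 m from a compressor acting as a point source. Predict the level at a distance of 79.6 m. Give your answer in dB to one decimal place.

75.3 dB

Point-source attenuation: ΔL = 20·log₁₀(r₂/r₁) = 20·log₁₀(79.6/9.2) = 18.743 dB.
L₂ = 94 − 20·log₁₀(79.6/9.2) = 94 − 18.743 = 75.26 dB.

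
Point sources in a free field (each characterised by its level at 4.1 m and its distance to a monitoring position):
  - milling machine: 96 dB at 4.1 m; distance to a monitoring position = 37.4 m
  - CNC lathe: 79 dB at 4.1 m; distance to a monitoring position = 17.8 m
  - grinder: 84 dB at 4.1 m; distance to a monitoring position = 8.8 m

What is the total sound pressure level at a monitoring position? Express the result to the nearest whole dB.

Apply inverse-square spreading to bring every level to the receiver, then sum 10^(L/10).
milling machine: 96 − 20·log₁₀(37.4/4.1) = 96 − 19.20 = 76.80 dB.
CNC lathe: 79 − 20·log₁₀(17.8/4.1) = 79 − 12.75 = 66.25 dB.
grinder: 84 − 20·log₁₀(8.8/4.1) = 84 − 6.63 = 77.37 dB.
Σ 10^(L/10) = 1.066e+08 → L_total = 10·log₁₀(1.066e+08) = 80.28 dB.

80 dB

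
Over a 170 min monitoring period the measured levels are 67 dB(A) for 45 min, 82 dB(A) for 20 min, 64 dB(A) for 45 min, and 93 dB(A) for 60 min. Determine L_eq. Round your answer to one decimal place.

88.6 dB(A)

The energy average is taken in the linear domain: L_eq = 10·log₁₀[(Σ tᵢ·10^(Lᵢ/10))/T], T = 170 min.
Σ tᵢ·10^(Lᵢ/10) = 45·10^(67/10) + 20·10^(82/10) + 45·10^(64/10) + 60·10^(93/10) = 1.232e+11.
L_eq = 10·log₁₀(1.232e+11/170) = 88.60 dB(A).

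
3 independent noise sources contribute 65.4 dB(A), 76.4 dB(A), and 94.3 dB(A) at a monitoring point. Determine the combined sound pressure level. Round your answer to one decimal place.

94.4 dB(A)

For uncorrelated sources the intensities add, so convert each level to linear form, sum, and take 10·log₁₀ of the total.
Σ 10^(L/10) = 10^(65.4/10) + 10^(76.4/10) + 10^(94.3/10) = 2.739e+09.
L_total = 10·log₁₀(2.739e+09) = 94.38 dB(A).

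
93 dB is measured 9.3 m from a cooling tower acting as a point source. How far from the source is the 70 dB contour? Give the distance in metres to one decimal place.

131.4 m

Point-source spreading drops the level by 20·log₁₀(r₂/r₁); inverting, r₂/r₁ = 10^(ΔL/20).
r₂ = 9.3·10^((93−70)/20) = 9.3·10^(23.0/20) = 131.37 m.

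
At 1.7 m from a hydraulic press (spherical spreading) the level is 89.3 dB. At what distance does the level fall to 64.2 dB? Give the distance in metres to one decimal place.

30.6 m

Point-source spreading drops the level by 20·log₁₀(r₂/r₁); inverting, r₂/r₁ = 10^(ΔL/20).
r₂ = 1.7·10^((89.3−64.2)/20) = 1.7·10^(25.1/20) = 30.58 m.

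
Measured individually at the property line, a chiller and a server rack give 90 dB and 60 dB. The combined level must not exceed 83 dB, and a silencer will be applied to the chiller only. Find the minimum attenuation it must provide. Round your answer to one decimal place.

Fixed contribution from the other source: Σ 10^(L/10) = 10^(60/10) = 1.000e+06 (60.00 dB).
The limit corresponds to 10^(83/10) = 1.995e+08; subtracting the fixed part leaves 1.985e+08 for the chiller, i.e. 82.98 dB.
So the chiller must be reduced from 90 to 82.98 dB: IL = 7.02 dB.

7.0 dB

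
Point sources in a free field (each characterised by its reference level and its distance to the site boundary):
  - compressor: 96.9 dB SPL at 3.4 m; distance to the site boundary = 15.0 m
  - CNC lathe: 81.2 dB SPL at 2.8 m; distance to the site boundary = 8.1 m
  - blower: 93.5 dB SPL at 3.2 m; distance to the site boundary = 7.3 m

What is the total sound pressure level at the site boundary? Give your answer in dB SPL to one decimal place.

88.4 dB SPL

First find each source's level at the receiver (point-source: −20·log₁₀(r/r_ref)), then combine on an intensity basis.
compressor: 96.9 − 20·log₁₀(15.0/3.4) = 96.9 − 12.89 = 84.01 dB SPL.
CNC lathe: 81.2 − 20·log₁₀(8.1/2.8) = 81.2 − 9.23 = 71.97 dB SPL.
blower: 93.5 − 20·log₁₀(7.3/3.2) = 93.5 − 7.16 = 86.34 dB SPL.
Σ 10^(L/10) = 6.976e+08 → L_total = 10·log₁₀(6.976e+08) = 88.44 dB SPL.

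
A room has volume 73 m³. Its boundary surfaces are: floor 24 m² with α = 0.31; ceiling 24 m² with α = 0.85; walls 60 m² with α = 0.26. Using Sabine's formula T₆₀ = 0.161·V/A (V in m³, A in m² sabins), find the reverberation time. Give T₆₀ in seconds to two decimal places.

0.27 s

Summing Sᵢαᵢ: 24·0.31 + 24·0.85 + 60·0.26 = 43.44 m².
T₆₀ = 0.161 × 73 / 43.44 = 0.271 s.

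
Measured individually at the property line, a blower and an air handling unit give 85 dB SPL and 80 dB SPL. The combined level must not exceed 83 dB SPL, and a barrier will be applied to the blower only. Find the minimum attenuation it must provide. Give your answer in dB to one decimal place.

5.0 dB

Everything except the blower sums to 10^(80/10) = 1.000e+08 in linear terms, 80.00 dB SPL.
The limit corresponds to 10^(83/10) = 1.995e+08; subtracting the fixed part leaves 9.953e+07 for the blower, i.e. 79.98 dB SPL.
So the blower must be reduced from 85 to 79.98 dB SPL: IL = 5.02 dB.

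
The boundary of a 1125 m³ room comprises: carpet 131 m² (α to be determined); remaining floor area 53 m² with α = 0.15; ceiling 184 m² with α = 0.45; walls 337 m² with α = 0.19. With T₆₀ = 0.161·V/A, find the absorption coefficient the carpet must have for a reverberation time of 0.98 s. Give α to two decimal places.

0.23

A = 0.161·V/T₆₀ = 0.161·1125/0.98 = 184.82 m² sabins.
Absorption from the other surfaces = 53·0.15 + 184·0.45 + 337·0.19 = 154.78 m², so the carpet must supply 30.04 m² over 131 m².
α = 30.04/131 = 0.229.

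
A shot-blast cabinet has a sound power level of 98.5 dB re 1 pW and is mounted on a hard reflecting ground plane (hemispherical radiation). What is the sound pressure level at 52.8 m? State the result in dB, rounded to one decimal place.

56.1 dB

Free-field hemispherical radiation: L_p = L_w − 10·log₁₀(2π·r²), r = 52.8 m.
2π·r² = 1.752e+04 m², 10·log₁₀ of that is 42.434 dB.
L_p = 98.5 − 42.434 = 56.07 dB.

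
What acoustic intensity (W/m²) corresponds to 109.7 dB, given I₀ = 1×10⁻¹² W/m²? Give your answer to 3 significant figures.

I/I₀ = 10^(109.7/10) = 9.333e+10, so I = 9.333e+10 × 10⁻¹² W/m².

0.0933 W/m²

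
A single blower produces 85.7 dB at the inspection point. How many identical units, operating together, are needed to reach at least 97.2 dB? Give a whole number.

15

N identical sources give L₁ + 10·log₁₀ N, so require 10·log₁₀ N ≥ 97.2 − 85.7 = 11.5 dB.
N ≥ 10^(11.5/10) = 14.125, so N = 15.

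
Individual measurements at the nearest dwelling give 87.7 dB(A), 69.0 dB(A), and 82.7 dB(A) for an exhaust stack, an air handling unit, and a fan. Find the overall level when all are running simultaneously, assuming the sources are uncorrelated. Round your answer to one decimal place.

88.9 dB(A)

Incoherent sources combine by intensity addition: L_total = 10·log₁₀(Σ 10^(L_i/10)).
Σ 10^(L/10) = 10^(87.7/10) + 10^(69.0/10) + 10^(82.7/10) = 7.830e+08.
L_total = 10·log₁₀(7.830e+08) = 88.94 dB(A).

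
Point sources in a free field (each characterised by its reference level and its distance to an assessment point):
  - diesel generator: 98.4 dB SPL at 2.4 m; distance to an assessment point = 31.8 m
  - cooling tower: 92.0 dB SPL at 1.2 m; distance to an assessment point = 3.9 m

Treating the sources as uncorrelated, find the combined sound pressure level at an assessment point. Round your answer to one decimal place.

82.8 dB SPL

First find each source's level at the receiver (point-source: −20·log₁₀(r/r_ref)), then combine on an intensity basis.
diesel generator: 98.4 − 20·log₁₀(31.8/2.4) = 98.4 − 22.44 = 75.96 dB SPL.
cooling tower: 92.0 − 20·log₁₀(3.9/1.2) = 92.0 − 10.24 = 81.76 dB SPL.
Σ 10^(L/10) = 1.895e+08 → L_total = 10·log₁₀(1.895e+08) = 82.78 dB SPL.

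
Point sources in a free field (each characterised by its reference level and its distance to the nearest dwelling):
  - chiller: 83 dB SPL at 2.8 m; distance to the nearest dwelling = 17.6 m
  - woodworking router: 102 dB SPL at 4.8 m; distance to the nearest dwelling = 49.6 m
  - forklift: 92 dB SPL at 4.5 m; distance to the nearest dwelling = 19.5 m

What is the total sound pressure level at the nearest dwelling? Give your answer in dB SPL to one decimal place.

83.8 dB SPL

Propagate each source to the receiver with L = L_ref − 20·log₁₀(r/r_ref), then add intensities.
chiller: 83 − 20·log₁₀(17.6/2.8) = 83 − 15.97 = 67.03 dB SPL.
woodworking router: 102 − 20·log₁₀(49.6/4.8) = 102 − 20.28 = 81.72 dB SPL.
forklift: 92 − 20·log₁₀(19.5/4.5) = 92 − 12.74 = 79.26 dB SPL.
Σ 10^(L/10) = 2.379e+08 → L_total = 10·log₁₀(2.379e+08) = 83.76 dB SPL.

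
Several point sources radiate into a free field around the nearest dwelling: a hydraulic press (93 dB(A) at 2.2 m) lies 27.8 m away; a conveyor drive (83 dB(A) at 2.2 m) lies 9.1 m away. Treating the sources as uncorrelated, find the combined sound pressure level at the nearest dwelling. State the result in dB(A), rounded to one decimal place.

73.8 dB(A)

First find each source's level at the receiver (point-source: −20·log₁₀(r/r_ref)), then combine on an intensity basis.
hydraulic press: 93 − 20·log₁₀(27.8/2.2) = 93 − 22.03 = 70.97 dB(A).
conveyor drive: 83 − 20·log₁₀(9.1/2.2) = 83 − 12.33 = 70.67 dB(A).
Σ 10^(L/10) = 2.416e+07 → L_total = 10·log₁₀(2.416e+07) = 73.83 dB(A).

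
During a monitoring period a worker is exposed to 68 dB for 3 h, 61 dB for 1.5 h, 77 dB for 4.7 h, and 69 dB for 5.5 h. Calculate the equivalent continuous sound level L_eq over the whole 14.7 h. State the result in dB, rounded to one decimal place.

The energy average is taken in the linear domain: L_eq = 10·log₁₀[(Σ tᵢ·10^(Lᵢ/10))/T], T = 14.7 h.
Σ tᵢ·10^(Lᵢ/10) = 3·10^(68/10) + 1.5·10^(61/10) + 4.7·10^(77/10) + 5.5·10^(69/10) = 3.001e+08.
L_eq = 10·log₁₀(3.001e+08/14.7) = 73.10 dB.

73.1 dB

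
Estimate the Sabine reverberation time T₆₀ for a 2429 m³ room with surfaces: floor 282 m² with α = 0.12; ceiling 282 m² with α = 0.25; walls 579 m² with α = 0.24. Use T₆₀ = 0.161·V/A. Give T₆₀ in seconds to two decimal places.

A = Σ Sᵢαᵢ = 282·0.12 + 282·0.25 + 579·0.24 = 243.30 m².
T₆₀ = 0.161·V/A = 0.161·2429/243.30 = 1.607 s.

1.61 s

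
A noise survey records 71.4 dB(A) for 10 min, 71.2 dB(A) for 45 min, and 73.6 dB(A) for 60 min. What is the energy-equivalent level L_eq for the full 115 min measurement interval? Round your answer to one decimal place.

72.6 dB(A)

Weight each interval's intensity by its duration and average over T = 115 min:
Σ tᵢ·10^(Lᵢ/10) = 10·10^(71.4/10) + 45·10^(71.2/10) + 60·10^(73.6/10) = 2.106e+09.
L_eq = 10·log₁₀(2.106e+09/115) = 72.63 dB(A).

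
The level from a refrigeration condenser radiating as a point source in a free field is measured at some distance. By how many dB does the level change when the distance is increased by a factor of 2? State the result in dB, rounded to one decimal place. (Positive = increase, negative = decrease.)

A point source loses 6 dB per doubling of distance; generally ΔL = −20·log₁₀(r₂/r₁).
ΔL = −20·log₁₀(2) = -6.02 dB.

-6.0 dB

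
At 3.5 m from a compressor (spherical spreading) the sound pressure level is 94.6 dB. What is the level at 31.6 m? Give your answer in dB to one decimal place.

Spherical spreading from a point source gives a 20·log₁₀(r₂/r₁) drop.
L₂ = 94.6 − 20·log₁₀(31.6/3.5) = 94.6 − 19.112 = 75.49 dB.

75.5 dB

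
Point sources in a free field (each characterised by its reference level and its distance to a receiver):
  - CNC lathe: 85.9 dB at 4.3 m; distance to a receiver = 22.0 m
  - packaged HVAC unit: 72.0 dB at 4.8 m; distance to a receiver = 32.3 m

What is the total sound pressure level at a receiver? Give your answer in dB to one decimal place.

71.8 dB

Propagate each source to the receiver with L = L_ref − 20·log₁₀(r/r_ref), then add intensities.
CNC lathe: 85.9 − 20·log₁₀(22.0/4.3) = 85.9 − 14.18 = 71.72 dB.
packaged HVAC unit: 72.0 − 20·log₁₀(32.3/4.8) = 72.0 − 16.56 = 55.44 dB.
Σ 10^(L/10) = 1.521e+07 → L_total = 10·log₁₀(1.521e+07) = 71.82 dB.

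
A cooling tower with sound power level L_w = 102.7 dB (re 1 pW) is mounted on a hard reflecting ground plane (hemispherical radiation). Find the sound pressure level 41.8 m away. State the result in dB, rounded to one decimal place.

62.3 dB

L_p = L_w − 10·log₁₀(2π·r²) with r = 41.8 m.
2π·r² = 1.098e+04 m², 10·log₁₀ of that is 40.405 dB.
L_p = 102.7 − 40.405 = 62.29 dB.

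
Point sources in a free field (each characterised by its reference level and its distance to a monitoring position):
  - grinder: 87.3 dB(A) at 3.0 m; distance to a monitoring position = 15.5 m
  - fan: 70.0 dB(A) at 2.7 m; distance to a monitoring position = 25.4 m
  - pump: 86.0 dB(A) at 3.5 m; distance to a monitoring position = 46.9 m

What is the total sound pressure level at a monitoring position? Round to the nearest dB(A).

Propagate each source to the receiver with L = L_ref − 20·log₁₀(r/r_ref), then add intensities.
grinder: 87.3 − 20·log₁₀(15.5/3.0) = 87.3 − 14.26 = 73.04 dB(A).
fan: 70.0 − 20·log₁₀(25.4/2.7) = 70.0 − 19.47 = 50.53 dB(A).
pump: 86.0 − 20·log₁₀(46.9/3.5) = 86.0 − 22.54 = 63.46 dB(A).
Σ 10^(L/10) = 2.245e+07 → L_total = 10·log₁₀(2.245e+07) = 73.51 dB(A).

74 dB(A)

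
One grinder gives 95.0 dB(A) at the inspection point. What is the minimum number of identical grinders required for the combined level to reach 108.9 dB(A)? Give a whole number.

Need L₁ + 10·log₁₀ N ≥ 108.9, i.e. log₁₀ N ≥ 1.39.
N ≥ 10^(13.9/10) = 24.547, so N = 25.

25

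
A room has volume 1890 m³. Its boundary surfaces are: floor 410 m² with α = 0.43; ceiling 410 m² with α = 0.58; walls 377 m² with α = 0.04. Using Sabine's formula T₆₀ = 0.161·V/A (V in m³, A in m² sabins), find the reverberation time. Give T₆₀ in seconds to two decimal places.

0.71 s

A = Σ Sᵢαᵢ = 410·0.43 + 410·0.58 + 377·0.04 = 429.18 m².
T₆₀ = 0.161 × 1890 / 429.18 = 0.709 s.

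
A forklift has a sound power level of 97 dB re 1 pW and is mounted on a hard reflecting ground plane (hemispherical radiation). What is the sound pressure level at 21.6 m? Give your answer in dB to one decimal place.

62.3 dB

L_p = L_w − 10·log₁₀(2π·r²) with r = 21.6 m.
2π·r² = 2931 m², 10·log₁₀ of that is 34.671 dB.
L_p = 97 − 34.671 = 62.33 dB.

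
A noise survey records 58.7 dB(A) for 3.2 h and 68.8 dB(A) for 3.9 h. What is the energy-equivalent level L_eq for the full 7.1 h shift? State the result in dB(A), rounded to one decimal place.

66.5 dB(A)

The energy average is taken in the linear domain: L_eq = 10·log₁₀[(Σ tᵢ·10^(Lᵢ/10))/T], T = 7.1 h.
Σ tᵢ·10^(Lᵢ/10) = 3.2·10^(58.7/10) + 3.9·10^(68.8/10) = 3.196e+07.
L_eq = 10·log₁₀(3.196e+07/7.1) = 66.53 dB(A).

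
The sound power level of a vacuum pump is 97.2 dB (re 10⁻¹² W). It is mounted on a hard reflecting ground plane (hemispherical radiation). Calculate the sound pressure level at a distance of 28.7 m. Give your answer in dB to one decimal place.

60.1 dB

L_p = L_w − 10·log₁₀(2π·r²) with r = 28.7 m.
2π·r² = 5175 m², 10·log₁₀ of that is 37.139 dB.
L_p = 97.2 − 37.139 = 60.06 dB.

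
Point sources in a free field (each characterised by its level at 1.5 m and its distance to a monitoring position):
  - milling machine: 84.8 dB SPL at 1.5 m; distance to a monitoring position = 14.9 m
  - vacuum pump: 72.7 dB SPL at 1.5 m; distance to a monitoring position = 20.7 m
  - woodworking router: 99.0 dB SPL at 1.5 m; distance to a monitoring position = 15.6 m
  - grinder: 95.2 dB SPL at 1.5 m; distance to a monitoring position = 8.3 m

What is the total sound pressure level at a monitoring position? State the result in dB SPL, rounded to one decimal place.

First find each source's level at the receiver (point-source: −20·log₁₀(r/r_ref)), then combine on an intensity basis.
milling machine: 84.8 − 20·log₁₀(14.9/1.5) = 84.8 − 19.94 = 64.86 dB SPL.
vacuum pump: 72.7 − 20·log₁₀(20.7/1.5) = 72.7 − 22.80 = 49.90 dB SPL.
woodworking router: 99.0 − 20·log₁₀(15.6/1.5) = 99.0 − 20.34 = 78.66 dB SPL.
grinder: 95.2 − 20·log₁₀(8.3/1.5) = 95.2 − 14.86 = 80.34 dB SPL.
Σ 10^(L/10) = 1.847e+08 → L_total = 10·log₁₀(1.847e+08) = 82.67 dB SPL.

82.7 dB SPL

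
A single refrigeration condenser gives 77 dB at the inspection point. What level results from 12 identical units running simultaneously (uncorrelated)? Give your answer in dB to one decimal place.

L_total = L₁ + 10·log₁₀ N for N identical incoherent sources.
L_total = 77 + 10·log₁₀(12) = 77 + 10.792 = 87.79 dB.

87.8 dB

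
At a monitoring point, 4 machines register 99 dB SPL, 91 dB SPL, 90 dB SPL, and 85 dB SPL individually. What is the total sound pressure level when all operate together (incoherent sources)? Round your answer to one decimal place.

For uncorrelated sources the intensities add, so convert each level to linear form, sum, and take 10·log₁₀ of the total.
Σ 10^(L/10) = 10^(99/10) + 10^(91/10) + 10^(90/10) + 10^(85/10) = 1.052e+10.
L_total = 10·log₁₀(1.052e+10) = 100.22 dB SPL.

100.2 dB SPL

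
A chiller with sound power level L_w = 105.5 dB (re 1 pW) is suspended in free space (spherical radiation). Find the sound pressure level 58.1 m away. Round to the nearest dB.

The power spreads over a sphere of area 4π·r², so L_p = L_w − 10·log₁₀(4π·r²).
4π·r² = 4.242e+04 m², 10·log₁₀ of that is 46.276 dB.
L_p = 105.5 − 46.276 = 59.22 dB.

59 dB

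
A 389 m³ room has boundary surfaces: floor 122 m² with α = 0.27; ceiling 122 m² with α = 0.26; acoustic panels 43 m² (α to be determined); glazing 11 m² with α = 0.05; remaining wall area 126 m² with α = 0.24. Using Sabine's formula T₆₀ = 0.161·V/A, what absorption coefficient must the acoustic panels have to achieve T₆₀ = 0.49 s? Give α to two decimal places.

Required total absorption A = 0.161·389/0.49 = 127.81 m².
Absorption from the other surfaces = 122·0.27 + 122·0.26 + 11·0.05 + 126·0.24 = 95.45 m², so the acoustic panels must supply 32.36 m² over 43 m².
α = 32.36/43 = 0.753.

0.75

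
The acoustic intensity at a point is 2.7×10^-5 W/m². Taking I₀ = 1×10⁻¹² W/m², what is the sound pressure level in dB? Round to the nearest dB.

74 dB

L = 10·log₁₀(I/I₀) = 10·log₁₀(2.7×10^-5/10⁻¹²) = 10·log₁₀(2.7×10^7).
L = 10·(0.4314 + 7) = 74.31 dB.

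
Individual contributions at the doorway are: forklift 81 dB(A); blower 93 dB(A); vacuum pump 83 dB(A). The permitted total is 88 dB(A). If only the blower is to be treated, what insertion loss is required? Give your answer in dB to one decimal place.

Everything except the blower sums to 10^(81/10) + 10^(83/10) = 3.254e+08 in linear terms, 85.12 dB(A).
The limit corresponds to 10^(88/10) = 6.310e+08; subtracting the fixed part leaves 3.055e+08 for the blower, i.e. 84.85 dB(A).
So the blower must be reduced from 93 to 84.85 dB(A): IL = 8.15 dB.

8.1 dB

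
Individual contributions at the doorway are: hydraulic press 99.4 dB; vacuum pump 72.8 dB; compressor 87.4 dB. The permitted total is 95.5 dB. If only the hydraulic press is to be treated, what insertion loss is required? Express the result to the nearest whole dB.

5 dB

The untreated sources together contribute 10^(72.8/10) + 10^(87.4/10) = 5.686e+08, i.e. 87.55 dB.
To meet 95.5 dB overall, the treated hydraulic press may contribute at most 10^(95.5/10) − 5.686e+08 = 2.980e+09, i.e. 94.74 dB.
Required insertion loss = 99.4 − 94.74 = 4.66 dB.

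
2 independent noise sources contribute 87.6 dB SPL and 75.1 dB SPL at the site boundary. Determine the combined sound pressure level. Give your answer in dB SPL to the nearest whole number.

Incoherent sources combine by intensity addition: L_total = 10·log₁₀(Σ 10^(L_i/10)).
Σ 10^(L/10) = 10^(87.6/10) + 10^(75.1/10) = 6.078e+08.
L_total = 10·log₁₀(6.078e+08) = 87.84 dB SPL.

88 dB SPL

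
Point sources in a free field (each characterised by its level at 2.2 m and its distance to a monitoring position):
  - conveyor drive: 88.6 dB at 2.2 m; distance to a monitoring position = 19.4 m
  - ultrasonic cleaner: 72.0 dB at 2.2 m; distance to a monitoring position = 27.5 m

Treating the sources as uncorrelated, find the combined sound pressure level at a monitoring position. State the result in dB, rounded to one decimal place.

69.7 dB

Propagate each source to the receiver with L = L_ref − 20·log₁₀(r/r_ref), then add intensities.
conveyor drive: 88.6 − 20·log₁₀(19.4/2.2) = 88.6 − 18.91 = 69.69 dB.
ultrasonic cleaner: 72.0 − 20·log₁₀(27.5/2.2) = 72.0 − 21.94 = 50.06 dB.
Σ 10^(L/10) = 9.418e+06 → L_total = 10·log₁₀(9.418e+06) = 69.74 dB.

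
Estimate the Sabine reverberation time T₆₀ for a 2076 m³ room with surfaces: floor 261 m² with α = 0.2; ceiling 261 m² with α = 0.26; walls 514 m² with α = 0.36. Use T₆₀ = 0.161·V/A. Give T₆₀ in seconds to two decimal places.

1.10 s

Total absorption A = 261·0.2 + 261·0.26 + 514·0.36 = 305.10 m² sabins.
T₆₀ = 0.161·V/A = 0.161·2076/305.10 = 1.095 s.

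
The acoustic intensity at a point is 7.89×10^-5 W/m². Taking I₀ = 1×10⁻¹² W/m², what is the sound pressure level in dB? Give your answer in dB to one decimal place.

L = 10·log₁₀(I/I₀) = 10·log₁₀(7.89×10^-5/10⁻¹²) = 10·log₁₀(7.89×10^7).
L = 10·(0.8971 + 7) = 78.97 dB.

79.0 dB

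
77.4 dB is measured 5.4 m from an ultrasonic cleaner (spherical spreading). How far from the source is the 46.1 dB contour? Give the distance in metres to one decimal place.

Point-source spreading drops the level by 20·log₁₀(r₂/r₁); inverting, r₂/r₁ = 10^(ΔL/20).
r₂ = 5.4·10^((77.4−46.1)/20) = 5.4·10^(31.3/20) = 198.33 m.

198.3 m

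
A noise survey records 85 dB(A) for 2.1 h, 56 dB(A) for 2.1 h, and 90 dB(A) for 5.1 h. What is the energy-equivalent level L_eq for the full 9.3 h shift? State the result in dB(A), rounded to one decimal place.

87.9 dB(A)

The energy average is taken in the linear domain: L_eq = 10·log₁₀[(Σ tᵢ·10^(Lᵢ/10))/T], T = 9.3 h.
Σ tᵢ·10^(Lᵢ/10) = 2.1·10^(85/10) + 2.1·10^(56/10) + 5.1·10^(90/10) = 5.765e+09.
L_eq = 10·log₁₀(5.765e+09/9.3) = 87.92 dB(A).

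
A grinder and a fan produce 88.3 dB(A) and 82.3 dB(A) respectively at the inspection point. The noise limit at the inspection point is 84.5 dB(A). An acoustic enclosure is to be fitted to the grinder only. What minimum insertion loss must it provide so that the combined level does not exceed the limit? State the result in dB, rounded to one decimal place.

7.8 dB

Fixed contribution from the other source: Σ 10^(L/10) = 10^(82.3/10) = 1.698e+08 (82.30 dB(A)).
The limit corresponds to 10^(84.5/10) = 2.818e+08; subtracting the fixed part leaves 1.120e+08 for the grinder, i.e. 80.49 dB(A).
Required insertion loss = 88.3 − 80.49 = 7.81 dB.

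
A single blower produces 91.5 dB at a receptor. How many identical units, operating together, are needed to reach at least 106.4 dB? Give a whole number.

N identical sources give L₁ + 10·log₁₀ N, so require 10·log₁₀ N ≥ 106.4 − 91.5 = 14.9 dB.
N ≥ 10^(14.9/10) = 30.903, so N = 31.

31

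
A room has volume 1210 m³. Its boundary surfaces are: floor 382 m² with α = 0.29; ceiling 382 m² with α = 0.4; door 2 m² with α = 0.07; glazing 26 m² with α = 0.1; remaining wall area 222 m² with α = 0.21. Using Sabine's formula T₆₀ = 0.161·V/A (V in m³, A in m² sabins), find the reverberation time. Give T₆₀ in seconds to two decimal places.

0.62 s

Total absorption A = 382·0.29 + 382·0.4 + 2·0.07 + 26·0.1 + 222·0.21 = 312.94 m² sabins.
T₆₀ = 0.161·V/A = 0.161·1210/312.94 = 0.623 s.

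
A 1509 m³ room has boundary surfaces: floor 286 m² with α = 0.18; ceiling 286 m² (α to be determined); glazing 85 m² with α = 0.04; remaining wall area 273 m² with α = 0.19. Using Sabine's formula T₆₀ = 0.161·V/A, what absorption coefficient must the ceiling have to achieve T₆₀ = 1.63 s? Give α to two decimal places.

A = 0.161·V/T₆₀ = 0.161·1509/1.63 = 149.05 m² sabins.
Absorption from the other surfaces = 286·0.18 + 85·0.04 + 273·0.19 = 106.75 m², so the ceiling must supply 42.30 m² over 286 m².
α = 42.30/286 = 0.148.

0.15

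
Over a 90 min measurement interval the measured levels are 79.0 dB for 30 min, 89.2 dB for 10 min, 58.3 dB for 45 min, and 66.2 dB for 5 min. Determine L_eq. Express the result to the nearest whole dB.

81 dB

Weight each interval's intensity by its duration and average over T = 90 min:
Σ tᵢ·10^(Lᵢ/10) = 30·10^(79.0/10) + 10·10^(89.2/10) + 45·10^(58.3/10) + 5·10^(66.2/10) = 1.075e+10.
L_eq = 10·log₁₀(1.075e+10/90) = 80.77 dB.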